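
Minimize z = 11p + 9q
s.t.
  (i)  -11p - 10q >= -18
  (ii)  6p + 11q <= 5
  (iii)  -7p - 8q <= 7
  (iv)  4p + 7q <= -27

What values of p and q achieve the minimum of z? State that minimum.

Feasible corners and z = 11p + 9q:
  (107/9, -203/18) → z = 527/18
  (396/37, -369/37) → z = 1035/37
  (167/17, -161/17) → z = 388/17

At the optimal vertex, -7p - 8q = 7 and 4p + 7q = -27.
Solving simultaneously gives p = 167/17, q = -161/17.

p = 167/17, q = -161/17, minimum z = 388/17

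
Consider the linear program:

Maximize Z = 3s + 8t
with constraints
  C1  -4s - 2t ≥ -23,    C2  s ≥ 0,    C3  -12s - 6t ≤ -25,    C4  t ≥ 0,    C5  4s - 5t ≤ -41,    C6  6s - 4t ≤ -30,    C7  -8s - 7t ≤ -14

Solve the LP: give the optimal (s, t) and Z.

s = 0, t = 23/2, maximum Z = 92

Vertices and Z = 3s + 8t:
  (0, 23/2) → Z = 92
  (8/7, 129/14) → Z = 540/7
  (0, 41/5) → Z = 328/5
  (1, 9) → Z = 75

The binding constraints are -4s - 2t = -23 and s = 0.
Solving simultaneously gives s = 0, t = 23/2.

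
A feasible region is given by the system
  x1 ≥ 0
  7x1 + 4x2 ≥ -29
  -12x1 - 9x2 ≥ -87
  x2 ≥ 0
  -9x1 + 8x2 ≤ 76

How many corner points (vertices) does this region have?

4

Pairwise boundary intersections that survive every other constraint:
  (0, 0)
  (0, 19/2)
  (29/4, 0)
  (4/59, 565/59)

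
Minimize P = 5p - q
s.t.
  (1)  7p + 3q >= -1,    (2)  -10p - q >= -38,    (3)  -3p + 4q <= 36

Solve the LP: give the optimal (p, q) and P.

Vertices and P = 5p - q:
  (5, -12) → P = 37
  (-112/37, 249/37) → P = -809/37
  (116/43, 474/43) → P = 106/43

p = -112/37, q = 249/37, minimum P = -809/37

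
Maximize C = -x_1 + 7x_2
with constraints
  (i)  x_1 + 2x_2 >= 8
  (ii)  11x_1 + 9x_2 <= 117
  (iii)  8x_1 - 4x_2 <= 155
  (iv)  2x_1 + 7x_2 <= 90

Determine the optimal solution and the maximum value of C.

Vertices and C = -x_1 + 7x_2:
  (162/13, -29/13) → C = -365/13
  (-124/3, 74/3) → C = 214
  (9/59, 756/59) → C = 5283/59

x_1 = -124/3, x_2 = 74/3, maximum C = 214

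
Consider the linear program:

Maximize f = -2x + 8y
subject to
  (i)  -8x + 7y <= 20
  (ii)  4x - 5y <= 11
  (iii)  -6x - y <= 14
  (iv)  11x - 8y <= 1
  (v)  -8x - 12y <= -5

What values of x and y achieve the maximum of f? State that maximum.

Corner points and f = -2x + 8y:
  (167/13, 228/13) → f = 1490/13
  (-205/152, 25/19) → f = 1005/76
  (13/49, 47/196) → f = 68/49

x = 167/13, y = 228/13, maximum f = 1490/13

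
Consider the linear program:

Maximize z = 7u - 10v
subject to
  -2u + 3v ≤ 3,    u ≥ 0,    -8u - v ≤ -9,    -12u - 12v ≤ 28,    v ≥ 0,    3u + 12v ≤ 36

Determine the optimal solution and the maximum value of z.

u = 12, v = 0, maximum z = 84

Extreme points and z = 7u - 10v:
  (12/13, 21/13) → z = -126/13
  (24/11, 27/11) → z = -102/11
  (9/8, 0) → z = 63/8
  (12, 0) → z = 84

The binding constraints are v = 0 and 3u + 12v = 36.
Solving simultaneously gives u = 12, v = 0.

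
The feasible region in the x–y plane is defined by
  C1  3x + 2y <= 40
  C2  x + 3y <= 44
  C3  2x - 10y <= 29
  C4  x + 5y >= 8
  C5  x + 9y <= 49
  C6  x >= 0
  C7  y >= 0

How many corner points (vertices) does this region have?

5

Pairwise boundary intersections that survive every other constraint:
  (262/25, 107/25)
  (40/3, 0)
  (0, 8/5)
  (8, 0)
  (0, 49/9)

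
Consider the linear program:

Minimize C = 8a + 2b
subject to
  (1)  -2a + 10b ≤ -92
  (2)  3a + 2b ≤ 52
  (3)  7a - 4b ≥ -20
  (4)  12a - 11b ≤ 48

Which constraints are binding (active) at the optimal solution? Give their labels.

(3) and (4)

Corner points and C = 8a + 2b:
  (-284/31, -342/31) → C = -2956/31
  (-38/7, -72/7) → C = -64
  (-412/29, -576/29) → C = -4448/29

The minimum is at (-412/29, -576/29). Substituting into each constraint, equality holds for (3) and (4); the remaining constraints have slack.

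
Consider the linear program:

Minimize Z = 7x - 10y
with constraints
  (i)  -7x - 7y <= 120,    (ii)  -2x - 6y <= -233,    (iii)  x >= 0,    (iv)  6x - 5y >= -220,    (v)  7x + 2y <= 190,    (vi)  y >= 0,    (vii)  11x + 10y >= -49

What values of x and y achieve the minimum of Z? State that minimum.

x = 510/47, y = 2680/47, minimum Z = -23230/47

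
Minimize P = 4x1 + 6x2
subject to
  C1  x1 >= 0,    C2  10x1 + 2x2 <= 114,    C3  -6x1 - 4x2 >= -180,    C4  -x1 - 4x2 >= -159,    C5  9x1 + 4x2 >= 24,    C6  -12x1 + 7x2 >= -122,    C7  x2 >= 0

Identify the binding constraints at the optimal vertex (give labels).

Extreme points and P = 4x1 + 6x2:
  (0, 159/4) → P = 477/2
  (0, 6) → P = 36
  (69/19, 738/19) → P = 4704/19
  (521/47, 74/47) → P = 2528/47
  (8/3, 0) → P = 32/3
  (61/6, 0) → P = 122/3

The minimum is at (8/3, 0). Substituting into each constraint, equality holds for C5 and C7; the remaining constraints have slack.

C5 and C7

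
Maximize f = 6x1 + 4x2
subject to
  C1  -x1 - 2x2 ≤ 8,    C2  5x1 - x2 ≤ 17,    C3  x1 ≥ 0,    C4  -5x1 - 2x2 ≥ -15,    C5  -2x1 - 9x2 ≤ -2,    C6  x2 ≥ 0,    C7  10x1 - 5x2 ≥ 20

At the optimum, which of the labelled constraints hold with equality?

C4 and C7

Feasible corners and f = 6x1 + 4x2:
  (3, 0) → f = 18
  (23/9, 10/9) → f = 178/9
  (2, 0) → f = 12

The maximum is at (23/9, 10/9). Substituting into each constraint, equality holds for C4 and C7; the remaining constraints have slack.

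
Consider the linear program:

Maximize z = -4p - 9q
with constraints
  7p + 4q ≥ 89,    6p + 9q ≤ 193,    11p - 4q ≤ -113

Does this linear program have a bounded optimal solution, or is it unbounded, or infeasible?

The boundaries 7p + 4q = 89 and 6p + 9q = 193 meet at (29/39, 817/39), but that point violates 11p - 4q ≤ -113. Every candidate vertex is excluded by some other constraint, so the feasible region is empty.

infeasible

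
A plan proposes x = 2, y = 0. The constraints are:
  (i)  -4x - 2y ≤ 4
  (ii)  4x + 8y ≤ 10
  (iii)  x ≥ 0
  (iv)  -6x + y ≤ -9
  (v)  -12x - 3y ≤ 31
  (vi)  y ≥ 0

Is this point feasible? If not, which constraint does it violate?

feasible

(i): -8 ≤ 4 ✓
(ii): 8 ≤ 10 ✓
(iii): 2 ≥ 0 ✓
(iv): -12 ≤ -9 ✓
(v): -24 ≤ 31 ✓
(vi): 0 ≥ 0 ✓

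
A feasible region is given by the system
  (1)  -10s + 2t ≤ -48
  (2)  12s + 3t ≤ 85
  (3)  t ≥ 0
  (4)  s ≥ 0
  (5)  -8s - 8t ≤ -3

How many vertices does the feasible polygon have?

Pairwise boundary intersections that survive every other constraint:
  (157/27, 137/27)
  (24/5, 0)
  (85/12, 0)

3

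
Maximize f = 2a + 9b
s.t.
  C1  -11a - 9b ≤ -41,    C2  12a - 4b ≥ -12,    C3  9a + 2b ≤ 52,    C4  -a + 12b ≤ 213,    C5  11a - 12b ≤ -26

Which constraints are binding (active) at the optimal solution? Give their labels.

C2 and C3

Extreme points and f = 2a + 9b:
  (7/19, 78/19) → f = 716/19
  (86/77, 67/21) → f = 2383/77
  (46/15, 61/5) → f = 1739/15
  (22/5, 31/5) → f = 323/5

The maximum is at (46/15, 61/5). Substituting into each constraint, equality holds for C2 and C3; the remaining constraints have slack.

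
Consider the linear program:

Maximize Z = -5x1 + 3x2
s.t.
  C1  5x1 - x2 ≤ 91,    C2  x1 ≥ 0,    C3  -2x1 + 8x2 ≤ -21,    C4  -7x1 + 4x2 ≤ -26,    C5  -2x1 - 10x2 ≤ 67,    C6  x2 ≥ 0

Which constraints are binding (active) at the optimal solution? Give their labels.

Vertices and Z = -5x1 + 3x2:
  (707/38, 77/38) → Z = -1652/19
  (91/5, 0) → Z = -91
  (21/2, 0) → Z = -105/2

The maximum is at (21/2, 0). Substituting into each constraint, equality holds for C3 and C6; the remaining constraints have slack.

C3 and C6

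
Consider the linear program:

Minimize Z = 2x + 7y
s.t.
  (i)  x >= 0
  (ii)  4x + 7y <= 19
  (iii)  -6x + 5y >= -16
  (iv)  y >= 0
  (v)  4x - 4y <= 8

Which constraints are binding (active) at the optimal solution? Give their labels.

(i) and (iv)

Corner points and Z = 2x + 7y:
  (0, 19/7) → Z = 19
  (0, 0) → Z = 0
  (3, 1) → Z = 13
  (2, 0) → Z = 4

The minimum is at (0, 0). Substituting into each constraint, equality holds for (i) and (iv); the remaining constraints have slack.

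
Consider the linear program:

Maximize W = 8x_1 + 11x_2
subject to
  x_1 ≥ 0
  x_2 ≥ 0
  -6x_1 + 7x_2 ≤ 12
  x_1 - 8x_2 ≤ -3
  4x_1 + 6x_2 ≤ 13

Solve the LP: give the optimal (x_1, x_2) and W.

x_1 = 43/19, x_2 = 25/38, maximum W = 963/38

Vertices and W = 8x_1 + 11x_2:
  (0, 12/7) → W = 132/7
  (0, 3/8) → W = 33/8
  (19/64, 63/32) → W = 769/32
  (43/19, 25/38) → W = 963/38

The optimum lies where x_1 - 8x_2 = -3 and 4x_1 + 6x_2 = 13.
Solving simultaneously gives x_1 = 43/19, x_2 = 25/38.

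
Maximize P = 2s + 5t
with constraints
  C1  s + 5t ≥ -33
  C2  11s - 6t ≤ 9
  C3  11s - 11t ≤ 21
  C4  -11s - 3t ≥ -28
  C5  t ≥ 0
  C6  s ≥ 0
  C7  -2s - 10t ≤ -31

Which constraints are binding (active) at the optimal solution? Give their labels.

C4 and C6

Feasible corners and P = 2s + 5t:
  (0, 28/3) → P = 140/3
  (187/104, 285/104) → P = 1799/104
  (0, 31/10) → P = 31/2

The maximum is at (0, 28/3). Substituting into each constraint, equality holds for C4 and C6; the remaining constraints have slack.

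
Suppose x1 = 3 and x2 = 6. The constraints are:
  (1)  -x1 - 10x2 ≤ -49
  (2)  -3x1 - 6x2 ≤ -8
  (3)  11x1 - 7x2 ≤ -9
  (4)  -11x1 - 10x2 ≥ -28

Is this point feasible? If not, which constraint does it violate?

not feasible — violates (4)

Constraint (4): -11x1 - 10x2 = -93, which is not ≥ -28. All other constraints are satisfied.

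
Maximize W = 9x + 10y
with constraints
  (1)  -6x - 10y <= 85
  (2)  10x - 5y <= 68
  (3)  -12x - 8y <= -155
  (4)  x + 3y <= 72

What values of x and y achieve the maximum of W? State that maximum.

x = 564/35, y = 652/35, maximum W = 11596/35

Corner points and W = 9x + 10y:
  (1319/140, 367/70) → W = 19211/140
  (564/35, 652/35) → W = 11596/35
  (-111/28, 709/28) → W = 6091/28

The binding constraints are 10x - 5y = 68 and x + 3y = 72.
Solving simultaneously gives x = 564/35, y = 652/35.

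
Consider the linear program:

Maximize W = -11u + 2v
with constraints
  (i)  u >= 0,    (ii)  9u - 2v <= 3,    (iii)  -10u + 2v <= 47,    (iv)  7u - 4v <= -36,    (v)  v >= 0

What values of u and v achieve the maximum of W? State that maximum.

Corner points and W = -11u + 2v:
  (0, 47/2) → W = 47
  (0, 9) → W = 18
  (42/11, 345/22) → W = -117/11
The feasible region is unbounded (it extends along (1, 5), (2, 9)), but W strictly decreases along every unbounded feasible direction, so there is no improving ray and the maximum is attained at a vertex.

The optimum lies where u = 0 and -10u + 2v = 47.
Solving simultaneously gives u = 0, v = 47/2.

u = 0, v = 47/2, maximum W = 47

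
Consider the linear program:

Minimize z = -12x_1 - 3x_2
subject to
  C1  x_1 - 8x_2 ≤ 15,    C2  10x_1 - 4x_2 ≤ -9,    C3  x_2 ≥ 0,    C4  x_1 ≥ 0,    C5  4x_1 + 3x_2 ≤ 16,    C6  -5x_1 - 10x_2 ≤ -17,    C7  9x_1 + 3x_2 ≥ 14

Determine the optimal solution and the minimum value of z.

The binding constraints are 10x_1 - 4x_2 = -9 and 4x_1 + 3x_2 = 16.
Solving simultaneously gives x_1 = 37/46, x_2 = 98/23.

x_1 = 37/46, x_2 = 98/23, minimum z = -516/23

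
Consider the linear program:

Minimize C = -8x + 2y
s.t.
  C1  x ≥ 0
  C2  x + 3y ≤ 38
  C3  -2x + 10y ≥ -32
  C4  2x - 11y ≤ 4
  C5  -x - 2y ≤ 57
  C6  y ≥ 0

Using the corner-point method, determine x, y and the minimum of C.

Corner points and C = -8x + 2y:
  (0, 38/3) → C = 76/3
  (0, 0) → C = 0
  (430/17, 72/17) → C = -3296/17
  (2, 0) → C = -16

At the optimal vertex, x + 3y = 38 and 2x - 11y = 4.
Solving simultaneously gives x = 430/17, y = 72/17.

x = 430/17, y = 72/17, minimum C = -3296/17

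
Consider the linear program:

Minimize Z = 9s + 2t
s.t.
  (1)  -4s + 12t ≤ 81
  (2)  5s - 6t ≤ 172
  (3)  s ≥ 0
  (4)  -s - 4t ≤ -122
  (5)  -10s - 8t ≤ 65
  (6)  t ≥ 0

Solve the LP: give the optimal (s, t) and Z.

Vertices and Z = 9s + 2t:
  (425/6, 1093/36) → Z = 6284/9
  (285/7, 569/28) → Z = 5699/14
  (710/13, 219/13) → Z = 6828/13

At the optimal vertex, -4s + 12t = 81 and -s - 4t = -122.
Solving simultaneously gives s = 285/7, t = 569/28.

s = 285/7, t = 569/28, minimum Z = 5699/14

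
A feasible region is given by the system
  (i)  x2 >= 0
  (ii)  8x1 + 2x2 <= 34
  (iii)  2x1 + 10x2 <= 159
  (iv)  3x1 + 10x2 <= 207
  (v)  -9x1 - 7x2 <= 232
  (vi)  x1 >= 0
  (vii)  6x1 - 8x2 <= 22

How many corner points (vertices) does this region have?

Pairwise boundary intersections that survive every other constraint:
  (0, 0)
  (11/3, 0)
  (11/38, 301/19)
  (79/19, 7/19)
  (0, 159/10)

5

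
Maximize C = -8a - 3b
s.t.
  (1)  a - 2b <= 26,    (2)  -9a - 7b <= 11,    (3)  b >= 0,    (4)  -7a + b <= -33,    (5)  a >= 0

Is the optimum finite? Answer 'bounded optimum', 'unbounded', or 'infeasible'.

Extreme points and C = -8a - 3b:
  (26, 0) → C = -208
  (33/7, 0) → C = -264/7
The feasible region has finitely many vertices and no improving ray; the maximum is -264/7 at (33/7, 0).

bounded optimum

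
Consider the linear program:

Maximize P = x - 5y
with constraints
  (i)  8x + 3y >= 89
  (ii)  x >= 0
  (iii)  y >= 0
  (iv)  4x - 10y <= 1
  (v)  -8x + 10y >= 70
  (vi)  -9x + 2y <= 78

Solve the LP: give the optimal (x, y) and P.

Corner points and P = x - 5y:
  (0, 89/3) → P = -445/3
  (85/13, 159/13) → P = -710/13
  (0, 39) → P = -195
The feasible region is unbounded (it extends along (5, 4), (2, 9)), but P strictly decreases along every unbounded feasible direction, so there is no improving ray and the maximum is attained at a vertex.

The optimum lies where 8x + 3y = 89 and -8x + 10y = 70.
Solving simultaneously gives x = 85/13, y = 159/13.

x = 85/13, y = 159/13, maximum P = -710/13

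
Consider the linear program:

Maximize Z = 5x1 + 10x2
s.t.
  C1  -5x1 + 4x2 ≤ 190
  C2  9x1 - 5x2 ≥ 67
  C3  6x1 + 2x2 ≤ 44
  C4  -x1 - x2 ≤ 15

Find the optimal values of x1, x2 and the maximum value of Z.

The optimum lies where 9x1 - 5x2 = 67 and 6x1 + 2x2 = 44.
Solving simultaneously gives x1 = 59/8, x2 = -1/8.

x1 = 59/8, x2 = -1/8, maximum Z = 285/8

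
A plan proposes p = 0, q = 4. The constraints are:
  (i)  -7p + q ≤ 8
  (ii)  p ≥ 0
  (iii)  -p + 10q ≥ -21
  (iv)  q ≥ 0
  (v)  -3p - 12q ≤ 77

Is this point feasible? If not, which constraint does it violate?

(i): 4 ≤ 8 ✓
(ii): 0 ≥ 0 ✓
(iii): 40 ≥ -21 ✓
(iv): 4 ≥ 0 ✓
(v): -48 ≤ 77 ✓

feasible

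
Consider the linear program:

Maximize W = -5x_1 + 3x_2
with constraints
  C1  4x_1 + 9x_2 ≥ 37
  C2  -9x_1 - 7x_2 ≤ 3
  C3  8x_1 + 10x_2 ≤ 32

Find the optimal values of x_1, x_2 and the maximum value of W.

x_1 = -127/17, x_2 = 156/17, maximum W = 1103/17

Corner points and W = -5x_1 + 3x_2:
  (-286/53, 345/53) → W = 2465/53
  (-41/16, 21/4) → W = 457/16
  (-127/17, 156/17) → W = 1103/17

At the optimal vertex, -9x_1 - 7x_2 = 3 and 8x_1 + 10x_2 = 32.
Solving simultaneously gives x_1 = -127/17, x_2 = 156/17.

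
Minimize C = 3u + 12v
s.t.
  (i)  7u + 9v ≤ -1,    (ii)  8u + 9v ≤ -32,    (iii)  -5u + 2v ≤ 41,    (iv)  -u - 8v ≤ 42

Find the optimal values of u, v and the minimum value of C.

u = -206/21, v = -169/42, minimum C = -544/7

Corner points and C = 3u + 12v:
  (-433/61, 168/61) → C = 717/61
  (122/55, -304/55) → C = -3282/55
  (-206/21, -169/42) → C = -544/7

The optimum lies where -5u + 2v = 41 and -u - 8v = 42.
Solving simultaneously gives u = -206/21, v = -169/42.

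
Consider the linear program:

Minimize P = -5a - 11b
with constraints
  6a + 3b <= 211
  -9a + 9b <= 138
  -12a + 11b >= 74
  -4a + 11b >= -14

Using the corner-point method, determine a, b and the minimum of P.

a = 55/3, b = 101/3, minimum P = -462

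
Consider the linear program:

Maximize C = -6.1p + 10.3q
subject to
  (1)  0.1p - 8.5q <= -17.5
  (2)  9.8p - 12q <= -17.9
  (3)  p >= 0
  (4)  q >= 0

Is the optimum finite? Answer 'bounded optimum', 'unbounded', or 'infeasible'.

From the feasible point (1157/1642, 16971/8210), moving in the direction (0, 1) keeps every constraint satisfied while C increases without bound.

unbounded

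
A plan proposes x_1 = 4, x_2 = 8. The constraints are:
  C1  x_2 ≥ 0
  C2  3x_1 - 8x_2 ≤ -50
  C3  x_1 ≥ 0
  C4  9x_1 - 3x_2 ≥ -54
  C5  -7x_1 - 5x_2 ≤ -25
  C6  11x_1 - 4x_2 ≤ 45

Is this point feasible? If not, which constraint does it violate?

C1: 8 ≥ 0 ✓
C2: -52 ≤ -50 ✓
C3: 4 ≥ 0 ✓
C4: 12 ≥ -54 ✓
C5: -68 ≤ -25 ✓
C6: 12 ≤ 45 ✓

feasible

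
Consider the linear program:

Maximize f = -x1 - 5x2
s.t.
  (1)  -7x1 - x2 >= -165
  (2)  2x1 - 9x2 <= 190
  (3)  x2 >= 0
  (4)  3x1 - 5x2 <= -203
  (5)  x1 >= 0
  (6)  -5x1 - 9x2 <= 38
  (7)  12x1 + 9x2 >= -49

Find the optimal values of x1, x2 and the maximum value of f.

Corner points and f = -x1 - 5x2:
  (311/19, 958/19) → f = -5101/19
  (0, 165) → f = -825
  (0, 203/5) → f = -203

The optimum lies where 3x1 - 5x2 = -203 and x1 = 0.
Solving simultaneously gives x1 = 0, x2 = 203/5.

x1 = 0, x2 = 203/5, maximum f = -203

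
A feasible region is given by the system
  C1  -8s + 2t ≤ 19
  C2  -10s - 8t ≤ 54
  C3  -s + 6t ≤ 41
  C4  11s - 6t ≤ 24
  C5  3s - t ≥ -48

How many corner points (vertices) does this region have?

Pairwise boundary intersections that survive every other constraint:
  (-65/21, -121/42)
  (-16/23, 309/46)
  (-33/37, -417/74)
  (13/2, 95/12)

4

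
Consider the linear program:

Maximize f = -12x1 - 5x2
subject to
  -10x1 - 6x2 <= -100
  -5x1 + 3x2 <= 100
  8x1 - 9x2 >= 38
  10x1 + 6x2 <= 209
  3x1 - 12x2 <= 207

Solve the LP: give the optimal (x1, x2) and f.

Vertices and f = -12x1 - 5x2:
  (188/23, 70/23) → f = -2606/23
  (407/23, -295/23) → f = -3409/23
  (703/46, 646/69) → f = -15884/69
  (625/23, -481/46) → f = -12595/46

The optimum lies where -10x1 - 6x2 = -100 and 8x1 - 9x2 = 38.
Solving simultaneously gives x1 = 188/23, x2 = 70/23.

x1 = 188/23, x2 = 70/23, maximum f = -2606/23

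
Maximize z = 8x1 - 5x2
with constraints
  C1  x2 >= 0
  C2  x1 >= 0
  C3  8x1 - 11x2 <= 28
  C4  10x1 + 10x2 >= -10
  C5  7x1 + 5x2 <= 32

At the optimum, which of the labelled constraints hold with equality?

Extreme points and z = 8x1 - 5x2:
  (0, 0) → z = 0
  (7/2, 0) → z = 28
  (0, 32/5) → z = -32
  (164/39, 20/39) → z = 404/13

The maximum is at (164/39, 20/39). Substituting into each constraint, equality holds for C3 and C5; the remaining constraints have slack.

C3 and C5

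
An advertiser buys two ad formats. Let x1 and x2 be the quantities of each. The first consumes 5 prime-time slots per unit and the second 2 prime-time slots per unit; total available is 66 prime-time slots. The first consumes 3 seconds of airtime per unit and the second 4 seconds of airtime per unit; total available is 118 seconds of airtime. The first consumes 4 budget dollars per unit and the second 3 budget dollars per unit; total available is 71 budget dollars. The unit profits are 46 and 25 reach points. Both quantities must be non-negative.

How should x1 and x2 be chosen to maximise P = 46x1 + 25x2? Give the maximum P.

Corner points and P = 46x1 + 25x2:
  (0, 0) → P = 0
  (0, 71/3) → P = 1775/3
  (66/5, 0) → P = 3036/5
  (8, 13) → P = 693

At the optimal vertex, 5x1 + 2x2 = 66 and 4x1 + 3x2 = 71.
Solving simultaneously gives x1 = 8, x2 = 13.

x1 = 8, x2 = 13, maximum P = 693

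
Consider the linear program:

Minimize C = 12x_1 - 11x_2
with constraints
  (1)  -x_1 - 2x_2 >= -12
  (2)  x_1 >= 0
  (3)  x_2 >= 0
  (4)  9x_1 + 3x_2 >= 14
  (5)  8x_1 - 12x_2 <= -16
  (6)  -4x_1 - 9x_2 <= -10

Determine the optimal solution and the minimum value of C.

x_1 = 0, x_2 = 6, minimum C = -66

Corner points and C = 12x_1 - 11x_2:
  (0, 6) → C = -66
  (4, 4) → C = 4
  (0, 14/3) → C = -154/3
  (10/11, 64/33) → C = -344/33

At the optimal vertex, -x_1 - 2x_2 = -12 and x_1 = 0.
Solving simultaneously gives x_1 = 0, x_2 = 6.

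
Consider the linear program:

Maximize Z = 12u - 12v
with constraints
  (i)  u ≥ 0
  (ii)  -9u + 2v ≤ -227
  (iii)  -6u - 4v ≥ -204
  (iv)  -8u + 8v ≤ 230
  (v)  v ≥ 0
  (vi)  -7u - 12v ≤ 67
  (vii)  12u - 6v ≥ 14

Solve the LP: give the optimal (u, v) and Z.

u = 34, v = 0, maximum Z = 408

Feasible corners and Z = 12u - 12v:
  (329/12, 79/8) → Z = 421/2
  (227/9, 0) → Z = 908/3
  (34, 0) → Z = 408

At the optimal vertex, -6u - 4v = -204 and v = 0.
Solving simultaneously gives u = 34, v = 0.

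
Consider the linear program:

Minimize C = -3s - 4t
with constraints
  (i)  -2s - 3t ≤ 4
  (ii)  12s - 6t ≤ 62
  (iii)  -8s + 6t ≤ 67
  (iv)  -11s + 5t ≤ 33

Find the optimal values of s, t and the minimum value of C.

s = 129/4, t = 325/6, minimum C = -3761/12

Feasible corners and C = -3s - 4t:
  (27/8, -43/12) → C = 101/24
  (-119/43, 22/43) → C = 269/43
  (129/4, 325/6) → C = -3761/12
  (137/26, 473/26) → C = -2303/26

At the optimal vertex, 12s - 6t = 62 and -8s + 6t = 67.
Solving simultaneously gives s = 129/4, t = 325/6.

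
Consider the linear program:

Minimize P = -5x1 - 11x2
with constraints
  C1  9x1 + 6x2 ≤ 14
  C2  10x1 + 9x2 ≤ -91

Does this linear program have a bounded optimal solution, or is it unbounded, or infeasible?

unbounded

From the feasible point (32, -137/3), moving in the direction (-9, 10) keeps every constraint satisfied while P decreases without bound.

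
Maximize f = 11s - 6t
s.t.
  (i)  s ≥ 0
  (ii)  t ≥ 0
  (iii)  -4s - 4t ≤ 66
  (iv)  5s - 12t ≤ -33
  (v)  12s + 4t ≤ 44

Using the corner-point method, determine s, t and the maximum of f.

Extreme points and f = 11s - 6t:
  (0, 11/4) → f = -33/2
  (0, 11) → f = -66
  (99/41, 154/41) → f = 165/41

The optimum lies where 5s - 12t = -33 and 12s + 4t = 44.
Solving simultaneously gives s = 99/41, t = 154/41.

s = 99/41, t = 154/41, maximum f = 165/41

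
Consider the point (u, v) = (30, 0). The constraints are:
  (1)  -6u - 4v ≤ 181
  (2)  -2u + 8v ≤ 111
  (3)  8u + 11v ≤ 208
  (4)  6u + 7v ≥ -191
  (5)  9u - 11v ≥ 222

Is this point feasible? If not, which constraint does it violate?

Constraint (3): 8u + 11v = 240, which is not ≤ 208. All other constraints are satisfied.

not feasible — violates (3)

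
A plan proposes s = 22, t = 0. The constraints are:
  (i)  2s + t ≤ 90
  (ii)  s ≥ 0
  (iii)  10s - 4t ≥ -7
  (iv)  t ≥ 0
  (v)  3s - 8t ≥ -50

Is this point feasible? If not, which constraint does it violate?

(i): 44 ≤ 90 ✓
(ii): 22 ≥ 0 ✓
(iii): 220 ≥ -7 ✓
(iv): 0 ≥ 0 ✓
(v): 66 ≥ -50 ✓

feasible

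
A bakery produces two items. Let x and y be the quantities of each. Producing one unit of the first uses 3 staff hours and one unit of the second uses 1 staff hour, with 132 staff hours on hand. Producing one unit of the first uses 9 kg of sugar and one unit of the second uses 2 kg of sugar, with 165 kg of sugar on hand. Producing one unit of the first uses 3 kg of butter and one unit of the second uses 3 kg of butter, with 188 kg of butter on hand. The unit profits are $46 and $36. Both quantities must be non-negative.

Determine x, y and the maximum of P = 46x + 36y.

x = 17/3, y = 57, maximum P = 6938/3

Vertices and P = 46x + 36y:
  (0, 0) → P = 0
  (0, 188/3) → P = 2256
  (55/3, 0) → P = 2530/3
  (17/3, 57) → P = 6938/3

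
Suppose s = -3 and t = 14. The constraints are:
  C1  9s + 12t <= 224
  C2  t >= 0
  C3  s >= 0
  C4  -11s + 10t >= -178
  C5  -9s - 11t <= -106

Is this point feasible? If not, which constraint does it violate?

not feasible — violates C3

Constraint C3: s = -3, which is not ≥ 0. All other constraints are satisfied.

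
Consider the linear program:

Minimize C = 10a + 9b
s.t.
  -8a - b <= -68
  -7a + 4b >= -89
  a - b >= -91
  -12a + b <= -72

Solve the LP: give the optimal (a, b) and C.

a = 361/39, b = -236/39, minimum C = 1486/39

Extreme points and C = 10a + 9b:
  (361/39, -236/39) → C = 1486/39
  (7, 12) → C = 178
  (151, 242) → C = 3688
  (163/11, 1164/11) → C = 12106/11

At the optimal vertex, -8a - b = -68 and -7a + 4b = -89.
Solving simultaneously gives a = 361/39, b = -236/39.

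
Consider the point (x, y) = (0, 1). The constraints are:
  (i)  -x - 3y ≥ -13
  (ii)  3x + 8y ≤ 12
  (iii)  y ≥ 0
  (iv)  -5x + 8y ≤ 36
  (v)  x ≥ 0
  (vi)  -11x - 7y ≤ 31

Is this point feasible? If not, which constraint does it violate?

feasible

(i): -3 ≥ -13 ✓
(ii): 8 ≤ 12 ✓
(iii): 1 ≥ 0 ✓
(iv): 8 ≤ 36 ✓
(v): 0 ≥ 0 ✓
(vi): -7 ≤ 31 ✓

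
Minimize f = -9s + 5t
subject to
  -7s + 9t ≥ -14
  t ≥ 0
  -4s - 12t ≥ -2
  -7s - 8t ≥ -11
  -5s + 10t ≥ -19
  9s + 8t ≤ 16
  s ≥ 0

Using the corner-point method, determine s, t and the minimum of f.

Extreme points and f = -9s + 5t:
  (1/2, 0) → f = -9/2
  (0, 0) → f = 0
  (0, 1/6) → f = 5/6

s = 1/2, t = 0, minimum f = -9/2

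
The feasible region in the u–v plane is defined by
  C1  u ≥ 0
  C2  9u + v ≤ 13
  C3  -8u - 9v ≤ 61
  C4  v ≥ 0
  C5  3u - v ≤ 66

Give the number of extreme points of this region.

3

Pairwise boundary intersections that survive every other constraint:
  (0, 13)
  (0, 0)
  (13/9, 0)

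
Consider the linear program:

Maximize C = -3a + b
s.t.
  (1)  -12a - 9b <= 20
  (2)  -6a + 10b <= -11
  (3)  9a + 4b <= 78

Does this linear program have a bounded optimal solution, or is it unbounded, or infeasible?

bounded optimum

Extreme points and C = -3a + b:
  (-101/174, -42/29) → C = 17/58
  (782/33, -372/11) → C = -1154/11
  (412/57, 123/38) → C = -701/38
The feasible region has finitely many vertices and no improving ray; the maximum is 17/58 at (-101/174, -42/29).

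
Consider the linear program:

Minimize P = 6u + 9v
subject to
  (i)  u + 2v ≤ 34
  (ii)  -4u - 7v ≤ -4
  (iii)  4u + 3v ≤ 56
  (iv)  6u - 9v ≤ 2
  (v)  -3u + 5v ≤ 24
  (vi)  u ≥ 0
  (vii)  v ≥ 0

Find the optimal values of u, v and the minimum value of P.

Feasible corners and P = 6u + 9v:
  (25/39, 8/39) → P = 74/13
  (0, 4/7) → P = 36/7
  (85/9, 164/27) → P = 334/3
  (208/29, 264/29) → P = 3624/29
  (0, 24/5) → P = 216/5

u = 0, v = 4/7, minimum P = 36/7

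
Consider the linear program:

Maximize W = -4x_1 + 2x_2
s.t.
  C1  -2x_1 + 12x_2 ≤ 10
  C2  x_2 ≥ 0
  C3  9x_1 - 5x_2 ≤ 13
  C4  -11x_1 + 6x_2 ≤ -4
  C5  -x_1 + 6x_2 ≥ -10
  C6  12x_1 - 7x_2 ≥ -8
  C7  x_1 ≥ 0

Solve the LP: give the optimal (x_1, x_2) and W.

x_1 = 4/11, x_2 = 0, maximum W = -16/11

Vertices and W = -4x_1 + 2x_2:
  (103/49, 58/49) → W = -296/49
  (9/10, 59/60) → W = -49/30
  (13/9, 0) → W = -52/9
  (4/11, 0) → W = -16/11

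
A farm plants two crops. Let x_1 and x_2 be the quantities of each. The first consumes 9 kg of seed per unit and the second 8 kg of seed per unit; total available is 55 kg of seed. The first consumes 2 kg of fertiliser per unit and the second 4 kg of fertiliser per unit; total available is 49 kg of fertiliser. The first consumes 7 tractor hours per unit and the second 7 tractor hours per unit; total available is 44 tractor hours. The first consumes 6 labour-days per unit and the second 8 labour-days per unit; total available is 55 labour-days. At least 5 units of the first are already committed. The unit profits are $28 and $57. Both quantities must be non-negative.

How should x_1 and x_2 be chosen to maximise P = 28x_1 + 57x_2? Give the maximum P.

x_1 = 5, x_2 = 5/4, maximum P = 845/4

Extreme points and P = 28x_1 + 57x_2:
  (55/9, 0) → P = 1540/9
  (5, 0) → P = 140
  (5, 5/4) → P = 845/4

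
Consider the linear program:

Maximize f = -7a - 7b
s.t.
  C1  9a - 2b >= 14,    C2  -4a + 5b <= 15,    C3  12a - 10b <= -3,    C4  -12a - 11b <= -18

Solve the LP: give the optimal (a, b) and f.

a = 73/33, b = 65/22, maximum f = -217/6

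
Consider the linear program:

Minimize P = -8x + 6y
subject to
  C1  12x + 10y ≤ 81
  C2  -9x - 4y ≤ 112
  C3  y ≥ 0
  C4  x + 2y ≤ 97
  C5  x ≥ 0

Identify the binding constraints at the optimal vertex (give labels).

Extreme points and P = -8x + 6y:
  (27/4, 0) → P = -54
  (0, 81/10) → P = 243/5
  (0, 0) → P = 0

The minimum is at (27/4, 0). Substituting into each constraint, equality holds for C1 and C3; the remaining constraints have slack.

C1 and C3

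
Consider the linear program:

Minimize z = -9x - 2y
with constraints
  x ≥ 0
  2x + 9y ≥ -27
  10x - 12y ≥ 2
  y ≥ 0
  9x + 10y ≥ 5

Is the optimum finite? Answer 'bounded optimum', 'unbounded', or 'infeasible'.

unbounded

From the feasible point (5/13, 2/13), moving in the direction (12, 10) keeps every constraint satisfied while z decreases without bound.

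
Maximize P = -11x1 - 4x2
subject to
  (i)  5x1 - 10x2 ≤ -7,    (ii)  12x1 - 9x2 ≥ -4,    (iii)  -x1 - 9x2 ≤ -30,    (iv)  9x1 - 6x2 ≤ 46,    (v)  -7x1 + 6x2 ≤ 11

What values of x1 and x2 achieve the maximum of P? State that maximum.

x1 = 2, x2 = 28/9, maximum P = -310/9

Feasible corners and P = -11x1 - 4x2:
  (237/55, 157/55) → P = -647/11
  (251/30, 293/60) → P = -3347/30
  (2, 28/9) → P = -310/9
  (25/3, 104/9) → P = -1241/9
  (57/2, 421/12) → P = -2723/6

The optimum lies where 12x1 - 9x2 = -4 and -x1 - 9x2 = -30.
Solving simultaneously gives x1 = 2, x2 = 28/9.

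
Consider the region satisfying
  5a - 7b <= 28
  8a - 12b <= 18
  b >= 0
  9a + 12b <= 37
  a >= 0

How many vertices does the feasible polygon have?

4

The feasible vertices (each the meet of two boundaries and inside every other half-plane) are:
  (9/4, 0)
  (55/17, 67/102)
  (0, 0)
  (0, 37/12)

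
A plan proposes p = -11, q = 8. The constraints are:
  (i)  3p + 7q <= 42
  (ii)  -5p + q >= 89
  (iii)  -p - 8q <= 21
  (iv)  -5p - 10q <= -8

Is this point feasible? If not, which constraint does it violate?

Constraint (ii): -5p + q = 63, which is not ≥ 89. All other constraints are satisfied.

not feasible — violates (ii)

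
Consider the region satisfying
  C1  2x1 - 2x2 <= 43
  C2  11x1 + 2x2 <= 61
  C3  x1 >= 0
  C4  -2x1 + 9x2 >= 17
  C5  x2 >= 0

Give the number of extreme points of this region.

3

Pairwise boundary intersections that survive every other constraint:
  (0, 61/2)
  (5, 3)
  (0, 17/9)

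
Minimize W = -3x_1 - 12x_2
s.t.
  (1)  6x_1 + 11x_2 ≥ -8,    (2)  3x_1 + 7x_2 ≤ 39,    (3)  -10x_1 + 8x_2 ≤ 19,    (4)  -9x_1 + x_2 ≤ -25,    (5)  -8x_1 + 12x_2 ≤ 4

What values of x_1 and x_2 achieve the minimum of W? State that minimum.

The feasible region is unbounded (it extends along (11, -6), (7, -3)), but W strictly increases along every unbounded feasible direction, so there is no improving ray and the minimum is attained at a vertex.

x_1 = 110/23, x_2 = 81/23, minimum W = -1302/23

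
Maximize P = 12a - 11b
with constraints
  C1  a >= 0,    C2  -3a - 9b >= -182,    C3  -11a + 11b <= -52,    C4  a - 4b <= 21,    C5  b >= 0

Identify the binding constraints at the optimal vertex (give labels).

Feasible corners and P = 12a - 11b:
  (1235/66, 923/66) → P = 4667/66
  (131/3, 17/3) → P = 1385/3
  (52/11, 0) → P = 624/11
  (21, 0) → P = 252

The maximum is at (131/3, 17/3). Substituting into each constraint, equality holds for C2 and C4; the remaining constraints have slack.

C2 and C4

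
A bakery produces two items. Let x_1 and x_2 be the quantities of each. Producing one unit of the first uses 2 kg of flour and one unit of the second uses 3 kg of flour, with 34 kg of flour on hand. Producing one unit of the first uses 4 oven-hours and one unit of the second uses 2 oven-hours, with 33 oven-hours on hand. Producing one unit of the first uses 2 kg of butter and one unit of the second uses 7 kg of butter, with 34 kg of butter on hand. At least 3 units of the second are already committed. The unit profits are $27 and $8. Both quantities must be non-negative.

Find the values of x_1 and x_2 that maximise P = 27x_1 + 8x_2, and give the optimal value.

At the optimal vertex, 2x_1 + 7x_2 = 34 and x_2 = 3.
Solving simultaneously gives x_1 = 13/2, x_2 = 3.

x_1 = 13/2, x_2 = 3, maximum P = 399/2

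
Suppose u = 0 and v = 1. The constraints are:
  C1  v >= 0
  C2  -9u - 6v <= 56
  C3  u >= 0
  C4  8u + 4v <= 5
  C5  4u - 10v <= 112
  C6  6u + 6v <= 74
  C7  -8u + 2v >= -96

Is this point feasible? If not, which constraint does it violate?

C1: 1 ≥ 0 ✓
C2: -6 ≤ 56 ✓
C3: 0 ≥ 0 ✓
C4: 4 ≤ 5 ✓
C5: -10 ≤ 112 ✓
C6: 6 ≤ 74 ✓
C7: 2 ≥ -96 ✓

feasible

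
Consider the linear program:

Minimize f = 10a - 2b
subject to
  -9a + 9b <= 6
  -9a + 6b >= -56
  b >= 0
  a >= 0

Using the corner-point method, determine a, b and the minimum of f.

Feasible corners and f = 10a - 2b:
  (20, 62/3) → f = 476/3
  (0, 2/3) → f = -4/3
  (56/9, 0) → f = 560/9
  (0, 0) → f = 0

At the optimal vertex, -9a + 9b = 6 and a = 0.
Solving simultaneously gives a = 0, b = 2/3.

a = 0, b = 2/3, minimum f = -4/3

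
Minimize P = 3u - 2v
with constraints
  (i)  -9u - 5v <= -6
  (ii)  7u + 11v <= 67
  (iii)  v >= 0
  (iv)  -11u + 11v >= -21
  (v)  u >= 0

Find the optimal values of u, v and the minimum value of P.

Vertices and P = 3u - 2v:
  (2/3, 0) → P = 2
  (0, 6/5) → P = -12/5
  (44/9, 295/99) → P = 862/99
  (0, 67/11) → P = -134/11
  (21/11, 0) → P = 63/11

u = 0, v = 67/11, minimum P = -134/11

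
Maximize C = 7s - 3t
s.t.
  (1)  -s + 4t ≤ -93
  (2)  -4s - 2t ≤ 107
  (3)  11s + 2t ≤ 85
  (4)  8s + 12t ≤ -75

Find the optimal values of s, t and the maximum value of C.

Vertices and C = 7s - 3t:
  (-121/9, -479/18) → C = -257/18
  (263/23, -469/23) → C = 3248/23
  (192/7, -1517/14) → C = 7239/14

At the optimal vertex, -4s - 2t = 107 and 11s + 2t = 85.
Solving simultaneously gives s = 192/7, t = -1517/14.

s = 192/7, t = -1517/14, maximum C = 7239/14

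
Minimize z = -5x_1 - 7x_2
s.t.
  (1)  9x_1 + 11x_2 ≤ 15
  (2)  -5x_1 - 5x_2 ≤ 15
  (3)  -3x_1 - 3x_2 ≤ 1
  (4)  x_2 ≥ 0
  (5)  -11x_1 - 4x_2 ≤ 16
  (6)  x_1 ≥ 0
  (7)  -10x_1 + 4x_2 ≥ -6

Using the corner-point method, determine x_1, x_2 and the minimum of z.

x_1 = 0, x_2 = 15/11, minimum z = -105/11

Corner points and z = -5x_1 - 7x_2:
  (0, 15/11) → z = -105/11
  (63/73, 48/73) → z = -651/73
  (0, 0) → z = 0
  (3/5, 0) → z = -3

The optimum lies where 9x_1 + 11x_2 = 15 and x_1 = 0.
Solving simultaneously gives x_1 = 0, x_2 = 15/11.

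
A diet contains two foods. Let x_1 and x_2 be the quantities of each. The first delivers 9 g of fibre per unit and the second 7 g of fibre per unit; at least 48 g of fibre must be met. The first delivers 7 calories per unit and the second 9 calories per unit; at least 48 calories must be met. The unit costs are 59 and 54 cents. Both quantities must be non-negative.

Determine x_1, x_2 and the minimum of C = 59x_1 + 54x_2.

The feasible region is unbounded (it extends along (0, 1), (1, 0)), but C strictly increases along every unbounded feasible direction, so there is no improving ray and the minimum is attained at a vertex.

x_1 = 3, x_2 = 3, minimum C = 339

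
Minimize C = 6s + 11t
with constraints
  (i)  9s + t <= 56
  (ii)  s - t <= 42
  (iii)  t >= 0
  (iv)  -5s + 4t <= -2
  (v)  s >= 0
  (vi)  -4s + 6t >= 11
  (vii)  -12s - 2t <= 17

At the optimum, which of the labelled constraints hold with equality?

Feasible corners and C = 6s + 11t:
  (226/41, 262/41) → C = 4238/41
  (325/58, 323/58) → C = 5503/58
  (4, 9/2) → C = 147/2

The minimum is at (4, 9/2). Substituting into each constraint, equality holds for (iv) and (vi); the remaining constraints have slack.

(iv) and (vi)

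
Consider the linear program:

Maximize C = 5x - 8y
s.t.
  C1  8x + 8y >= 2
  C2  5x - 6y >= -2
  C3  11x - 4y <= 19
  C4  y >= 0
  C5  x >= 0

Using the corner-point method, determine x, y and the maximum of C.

x = 19/11, y = 0, maximum C = 95/11

Vertices and C = 5x - 8y:
  (1/4, 0) → C = 5/4
  (0, 1/4) → C = -2
  (61/23, 117/46) → C = -163/23
  (0, 1/3) → C = -8/3
  (19/11, 0) → C = 95/11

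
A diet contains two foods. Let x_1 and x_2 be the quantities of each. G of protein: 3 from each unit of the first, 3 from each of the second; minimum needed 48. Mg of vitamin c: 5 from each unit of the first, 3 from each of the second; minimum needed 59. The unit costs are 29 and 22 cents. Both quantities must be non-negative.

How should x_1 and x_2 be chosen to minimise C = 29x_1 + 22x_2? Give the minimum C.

x_1 = 11/2, x_2 = 21/2, minimum C = 781/2

Vertices and C = 29x_1 + 22x_2:
  (0, 59/3) → C = 1298/3
  (16, 0) → C = 464
  (11/2, 21/2) → C = 781/2
The feasible region is unbounded (it extends along (0, 1), (1, 0)), but C strictly increases along every unbounded feasible direction, so there is no improving ray and the minimum is attained at a vertex.

The binding constraints are 3x_1 + 3x_2 = 48 and 5x_1 + 3x_2 = 59.
Solving simultaneously gives x_1 = 11/2, x_2 = 21/2.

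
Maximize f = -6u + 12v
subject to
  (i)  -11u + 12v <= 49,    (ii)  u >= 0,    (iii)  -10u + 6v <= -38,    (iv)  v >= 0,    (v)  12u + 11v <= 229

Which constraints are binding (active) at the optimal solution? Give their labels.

(iii) and (v)

Vertices and f = -6u + 12v:
  (19/5, 0) → f = -114/5
  (128/13, 131/13) → f = 804/13
  (229/12, 0) → f = -229/2

The maximum is at (128/13, 131/13). Substituting into each constraint, equality holds for (iii) and (v); the remaining constraints have slack.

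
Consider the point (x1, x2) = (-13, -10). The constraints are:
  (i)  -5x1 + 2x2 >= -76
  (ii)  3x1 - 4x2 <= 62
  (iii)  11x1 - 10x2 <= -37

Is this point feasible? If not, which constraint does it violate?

feasible

(i): 45 ≥ -76 ✓
(ii): 1 ≤ 62 ✓
(iii): -43 ≤ -37 ✓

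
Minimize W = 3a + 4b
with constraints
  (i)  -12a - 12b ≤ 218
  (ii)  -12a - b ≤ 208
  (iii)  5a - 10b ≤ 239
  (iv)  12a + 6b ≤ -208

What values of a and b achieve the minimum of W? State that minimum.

a = -33/2, b = -5/3, minimum W = -337/6

Corner points and W = 3a + 4b:
  (-1139/66, -10/11) → W = -1219/22
  (-33/2, -5/3) → W = -337/6
  (-52/3, 0) → W = -52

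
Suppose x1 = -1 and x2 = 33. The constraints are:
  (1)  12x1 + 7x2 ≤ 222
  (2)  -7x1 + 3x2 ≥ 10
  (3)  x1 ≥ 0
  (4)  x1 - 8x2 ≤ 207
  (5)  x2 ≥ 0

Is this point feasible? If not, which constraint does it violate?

Constraint (3): x1 = -1, which is not ≥ 0. All other constraints are satisfied.

not feasible — violates (3)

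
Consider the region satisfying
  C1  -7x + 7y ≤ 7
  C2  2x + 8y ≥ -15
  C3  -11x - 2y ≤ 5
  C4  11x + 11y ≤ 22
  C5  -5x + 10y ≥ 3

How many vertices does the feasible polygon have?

4

Pairwise boundary intersections that survive every other constraint:
  (-7/13, 6/13)
  (1/2, 3/2)
  (-7/15, 1/15)
  (17/15, 13/15)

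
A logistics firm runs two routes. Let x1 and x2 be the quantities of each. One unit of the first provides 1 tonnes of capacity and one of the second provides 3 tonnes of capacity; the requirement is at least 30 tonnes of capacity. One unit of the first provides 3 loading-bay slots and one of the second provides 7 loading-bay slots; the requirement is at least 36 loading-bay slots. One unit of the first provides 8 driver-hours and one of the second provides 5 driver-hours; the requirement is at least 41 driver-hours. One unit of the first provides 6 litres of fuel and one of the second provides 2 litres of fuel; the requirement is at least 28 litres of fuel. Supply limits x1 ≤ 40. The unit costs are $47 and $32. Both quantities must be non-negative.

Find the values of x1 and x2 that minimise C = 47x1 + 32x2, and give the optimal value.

Feasible corners and C = 47x1 + 32x2:
  (0, 14) → C = 448
  (30, 0) → C = 1410
  (40, 0) → C = 1880
  (3/2, 19/2) → C = 749/2
The feasible region is unbounded (it extends along (0, 1)), but C strictly increases along every unbounded feasible direction, so there is no improving ray and the minimum is attained at a vertex.

The optimum lies where x1 + 3x2 = 30 and 6x1 + 2x2 = 28.
Solving simultaneously gives x1 = 3/2, x2 = 19/2.

x1 = 3/2, x2 = 19/2, minimum C = 749/2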